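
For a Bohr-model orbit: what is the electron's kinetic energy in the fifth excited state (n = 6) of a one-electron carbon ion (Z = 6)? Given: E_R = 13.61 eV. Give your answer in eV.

13.61 eV

For a Coulomb orbit the virial theorem gives K = −E_n.
E_n = −E_R·Z²/n², so K = E_R·Z²/n² = 13.61 × 6²/6² = 13.61 eV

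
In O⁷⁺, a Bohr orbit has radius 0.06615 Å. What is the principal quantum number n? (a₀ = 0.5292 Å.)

r_n = n²a₀/Z ⇒ n² = rZ/a₀ = 0.06615 × 8 / 0.5292 ≈ 1.00
n = 1

1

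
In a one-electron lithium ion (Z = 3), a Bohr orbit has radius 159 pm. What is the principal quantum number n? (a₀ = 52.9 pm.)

r_n = n²a₀/Z ⇒ n² = rZ/a₀ = 159 × 3 / 52.9 ≈ 9.02
n = 3

3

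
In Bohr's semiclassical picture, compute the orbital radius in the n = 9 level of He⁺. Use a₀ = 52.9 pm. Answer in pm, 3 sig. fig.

r_n = n²a₀/Z = 9² × 52.9 / 2
    = 81 × 52.9 / 2 = 2140 pm

2140 pm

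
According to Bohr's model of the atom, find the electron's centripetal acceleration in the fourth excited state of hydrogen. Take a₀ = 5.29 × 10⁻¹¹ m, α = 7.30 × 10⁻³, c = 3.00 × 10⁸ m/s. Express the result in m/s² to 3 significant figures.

1.45 × 10²⁰ m/s²

r = n²a₀/Z = 1.32 × 10⁻⁹ m, v = Zαc/n = 4.38 × 10⁵ m/s
a = v²/r = (4.38 × 10⁵)² / 1.32 × 10⁻⁹ = 1.45 × 10²⁰ m/s²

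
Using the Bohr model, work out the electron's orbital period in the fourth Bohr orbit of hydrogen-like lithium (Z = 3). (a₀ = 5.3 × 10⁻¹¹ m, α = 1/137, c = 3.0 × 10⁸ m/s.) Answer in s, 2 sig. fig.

r = n²a₀/Z = 4²·5.3 × 10⁻¹¹/3 = 2.8 × 10⁻¹⁰ m
v = Zαc/n = 3·0.0073·3.0 × 10⁸/4 = 1.6 × 10⁶ m/s
T = 2πr/v = 1.1 × 10⁻¹⁵ s

1.1 × 10⁻¹⁵ s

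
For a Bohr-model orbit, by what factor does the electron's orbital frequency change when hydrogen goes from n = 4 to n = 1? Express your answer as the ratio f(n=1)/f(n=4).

f ∝ Z^2 · n^-3; with Z fixed, f ∝ n^-3.
f(n=1)/f(n=4) = (1/4)^-3 = 64

64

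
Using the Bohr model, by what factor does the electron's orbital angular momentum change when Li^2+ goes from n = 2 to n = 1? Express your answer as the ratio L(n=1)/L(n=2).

L = nℏ depends only on n, so L ∝ n.
L(n=1)/L(n=2) = (1/2)^1 = 1/2

1/2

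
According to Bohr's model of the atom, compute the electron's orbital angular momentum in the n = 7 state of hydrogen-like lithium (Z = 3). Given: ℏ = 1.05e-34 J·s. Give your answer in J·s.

L_n = nℏ = 7 × 1.05e-34 = 7.35e-34 J·s

7.35e-34 J·s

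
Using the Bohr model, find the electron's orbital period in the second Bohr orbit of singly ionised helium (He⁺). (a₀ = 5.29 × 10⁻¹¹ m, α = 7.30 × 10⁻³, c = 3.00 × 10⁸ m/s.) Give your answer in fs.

0.304 fs

r = n²a₀/Z = 2²·5.29 × 10⁻¹¹/2 = 1.06 × 10⁻¹⁰ m
v = Zαc/n = 2·0.00730·3.00 × 10⁸/2 = 2.19 × 10⁶ m/s
T = 2πr/v = 3.04 × 10⁻¹⁶ s = 0.304 fs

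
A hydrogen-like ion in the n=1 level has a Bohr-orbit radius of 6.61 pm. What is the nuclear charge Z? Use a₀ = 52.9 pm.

r_n = n²a₀/Z ⇒ Z = n²a₀/r = 1² × 52.9 / 6.61 ≈ 8.00
Z = 8

8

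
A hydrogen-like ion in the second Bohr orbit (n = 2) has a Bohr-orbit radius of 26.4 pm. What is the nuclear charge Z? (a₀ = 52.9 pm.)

8

r_n = n²a₀/Z ⇒ Z = n²a₀/r = 2² × 52.9 / 26.4 ≈ 8.02
Z = 8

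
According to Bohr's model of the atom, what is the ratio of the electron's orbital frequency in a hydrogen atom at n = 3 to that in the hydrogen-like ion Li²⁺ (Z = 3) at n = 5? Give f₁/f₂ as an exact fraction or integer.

f ∝ Z^2 · n^-3
f₁/f₂ = (1/3)^2 · (3/5)^-3 = 125/243

125/243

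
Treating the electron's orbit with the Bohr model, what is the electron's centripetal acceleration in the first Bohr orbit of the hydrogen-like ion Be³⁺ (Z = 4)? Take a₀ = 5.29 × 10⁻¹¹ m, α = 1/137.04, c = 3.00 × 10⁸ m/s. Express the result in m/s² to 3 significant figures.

5.80 × 10²⁴ m/s²

r = n²a₀/Z = 1.32 × 10⁻¹¹ m, v = Zαc/n = 8.76 × 10⁶ m/s
a = v²/r = (8.76 × 10⁶)² / 1.32 × 10⁻¹¹ = 5.80 × 10²⁴ m/s²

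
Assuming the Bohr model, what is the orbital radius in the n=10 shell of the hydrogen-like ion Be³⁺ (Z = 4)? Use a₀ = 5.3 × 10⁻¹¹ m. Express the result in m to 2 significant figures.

r_n = n²a₀/Z = 10² × 5.3 × 10⁻¹¹ / 4
    = 100 × 5.3 × 10⁻¹¹ / 4 = 1.3 × 10⁻⁹ m

1.3 × 10⁻⁹ m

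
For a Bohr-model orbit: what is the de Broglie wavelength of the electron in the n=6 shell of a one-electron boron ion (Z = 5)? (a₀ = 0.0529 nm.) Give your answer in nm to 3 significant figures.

The Bohr quantisation condition is nλ = 2πr_n.
r_n = n²a₀/Z = 0.381 nm
λ = 2πr_n/n = 2π·0.381/6 = 0.399 nm

0.399 nm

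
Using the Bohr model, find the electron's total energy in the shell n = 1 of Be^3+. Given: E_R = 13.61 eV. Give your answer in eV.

-217.8 eV

E_n = −E_R·Z²/n² = −13.61 × 4²/1² = -217.8 eV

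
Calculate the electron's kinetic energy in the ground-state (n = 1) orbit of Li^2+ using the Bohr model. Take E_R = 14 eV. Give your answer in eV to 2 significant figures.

130 eV

For a Coulomb orbit the virial theorem gives K = −E_n.
E_n = −E_R·Z²/n², so K = E_R·Z²/n² = 14 × 3²/1² = 130 eV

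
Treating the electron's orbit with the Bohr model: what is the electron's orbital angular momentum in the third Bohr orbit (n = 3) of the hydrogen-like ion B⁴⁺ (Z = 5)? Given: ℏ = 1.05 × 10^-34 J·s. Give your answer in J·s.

L_n = nℏ = 3 × 1.05 × 10^-34 = 3.15 × 10^-34 J·s

3.15 × 10^-34 J·s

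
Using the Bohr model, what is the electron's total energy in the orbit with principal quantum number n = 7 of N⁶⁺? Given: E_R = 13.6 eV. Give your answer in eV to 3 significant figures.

-13.6 eV

E_n = −E_R·Z²/n² = −13.6 × 7²/7² = -13.6 eV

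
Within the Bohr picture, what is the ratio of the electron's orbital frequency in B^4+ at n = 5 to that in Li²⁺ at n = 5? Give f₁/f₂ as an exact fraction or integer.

25/9

f ∝ Z^2 · n^-3
f₁/f₂ = (5/3)^2 · (5/5)^-3 = 25/9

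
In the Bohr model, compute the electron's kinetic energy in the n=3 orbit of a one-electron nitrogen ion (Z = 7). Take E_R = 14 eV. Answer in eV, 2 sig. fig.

76 eV

For a Coulomb orbit the virial theorem gives K = −E_n.
E_n = −E_R·Z²/n², so K = E_R·Z²/n² = 14 × 7²/3² = 76 eV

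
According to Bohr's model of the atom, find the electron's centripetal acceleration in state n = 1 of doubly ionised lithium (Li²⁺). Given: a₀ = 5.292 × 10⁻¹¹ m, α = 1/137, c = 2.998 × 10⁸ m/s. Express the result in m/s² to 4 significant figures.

2.443 × 10²⁴ m/s²

r = n²a₀/Z = 1.764 × 10⁻¹¹ m, v = Zαc/n = 6.565 × 10⁶ m/s
a = v²/r = (6.565 × 10⁶)² / 1.764 × 10⁻¹¹ = 2.443 × 10²⁴ m/s²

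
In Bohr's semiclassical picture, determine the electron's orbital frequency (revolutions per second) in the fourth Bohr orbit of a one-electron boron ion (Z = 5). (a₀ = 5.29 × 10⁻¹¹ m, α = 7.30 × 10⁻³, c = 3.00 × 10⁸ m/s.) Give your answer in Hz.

r = n²a₀/Z = 1.69 × 10⁻¹⁰ m, v = Zαc/n = 2.74 × 10⁶ m/s
f = v/(2πr) = 2.57 × 10¹⁵ Hz

2.57 × 10¹⁵ Hz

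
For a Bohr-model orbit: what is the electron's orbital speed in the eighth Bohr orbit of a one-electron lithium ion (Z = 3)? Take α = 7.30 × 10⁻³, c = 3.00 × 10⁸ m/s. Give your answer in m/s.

v_n = Zαc/n = 3 × 0.00730 × 3.00 × 10⁸ / 8
    = 8.21 × 10⁵ m/s

8.21 × 10⁵ m/s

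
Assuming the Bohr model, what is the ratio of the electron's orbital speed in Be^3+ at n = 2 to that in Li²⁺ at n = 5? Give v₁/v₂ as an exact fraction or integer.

v ∝ Z^1 · n^-1
v₁/v₂ = (4/3)^1 · (2/5)^-1 = 10/3

10/3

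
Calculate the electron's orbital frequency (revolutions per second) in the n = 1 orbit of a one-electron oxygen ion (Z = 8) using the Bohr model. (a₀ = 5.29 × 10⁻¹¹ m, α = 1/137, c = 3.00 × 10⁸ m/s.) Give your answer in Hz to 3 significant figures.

r = n²a₀/Z = 6.61 × 10⁻¹² m, v = Zαc/n = 1.75 × 10⁷ m/s
f = v/(2πr) = 4.22 × 10¹⁷ Hz

4.22 × 10¹⁷ Hz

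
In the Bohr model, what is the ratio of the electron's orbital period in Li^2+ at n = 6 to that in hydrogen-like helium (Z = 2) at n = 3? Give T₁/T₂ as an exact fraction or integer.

T ∝ Z^-2 · n^3
T₁/T₂ = (3/2)^-2 · (6/3)^3 = 32/9

32/9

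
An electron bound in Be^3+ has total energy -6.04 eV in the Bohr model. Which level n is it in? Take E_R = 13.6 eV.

6

E_n = −E_R Z²/n² ⇒ n² = E_R Z²/(−E_n) = 13.6 × 4² / 6.04 ≈ 36.03
n = 6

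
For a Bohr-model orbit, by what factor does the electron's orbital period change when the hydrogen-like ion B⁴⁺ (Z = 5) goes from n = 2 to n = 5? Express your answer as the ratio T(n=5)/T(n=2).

T ∝ Z^-2 · n^3; with Z fixed, T ∝ n^3.
T(n=5)/T(n=2) = (5/2)^3 = 125/8

125/8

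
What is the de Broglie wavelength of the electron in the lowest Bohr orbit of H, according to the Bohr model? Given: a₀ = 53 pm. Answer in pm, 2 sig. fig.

The Bohr quantisation condition is nλ = 2πr_n.
r_n = n²a₀/Z = 53 pm
λ = 2πr_n/n = 2π·53/1 = 330 pm

330 pm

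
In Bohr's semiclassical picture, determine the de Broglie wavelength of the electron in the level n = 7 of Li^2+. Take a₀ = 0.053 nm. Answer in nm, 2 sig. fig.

0.78 nm

The Bohr quantisation condition is nλ = 2πr_n.
r_n = n²a₀/Z = 0.87 nm
λ = 2πr_n/n = 2π·0.87/7 = 0.78 nm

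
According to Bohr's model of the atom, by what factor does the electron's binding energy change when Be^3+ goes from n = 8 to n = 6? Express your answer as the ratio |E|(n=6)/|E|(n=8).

|E| ∝ Z^2 · n^-2; with Z fixed, |E| ∝ n^-2.
|E|(n=6)/|E|(n=8) = (6/8)^-2 = 16/9

16/9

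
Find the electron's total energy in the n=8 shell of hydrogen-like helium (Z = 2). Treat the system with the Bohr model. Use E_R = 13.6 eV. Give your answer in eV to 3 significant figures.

-0.850 eV

E_n = −E_R·Z²/n² = −13.6 × 2²/8² = -0.850 eV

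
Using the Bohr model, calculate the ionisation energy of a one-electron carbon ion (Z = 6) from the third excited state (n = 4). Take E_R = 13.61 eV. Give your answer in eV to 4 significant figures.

30.62 eV

E_n = −E_R·Z²/n² = −13.61 × 6²/4² eV = -30.62 eV
Ionisation energy = −E_n = 30.62 eV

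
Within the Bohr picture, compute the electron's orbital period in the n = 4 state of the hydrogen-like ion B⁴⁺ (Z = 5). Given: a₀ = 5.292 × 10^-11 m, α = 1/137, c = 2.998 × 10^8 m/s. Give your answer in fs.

0.3890 fs

r = n²a₀/Z = 4²·5.292 × 10^-11/5 = 1.693 × 10^-10 m
v = Zαc/n = 5·0.007299·2.998 × 10^8/4 = 2.735 × 10^6 m/s
T = 2πr/v = 3.890 × 10^-16 s = 0.3890 fs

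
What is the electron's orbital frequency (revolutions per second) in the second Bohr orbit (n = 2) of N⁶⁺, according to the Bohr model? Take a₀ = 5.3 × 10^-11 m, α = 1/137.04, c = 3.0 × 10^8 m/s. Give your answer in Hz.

r = n²a₀/Z = 3.0 × 10^-11 m, v = Zαc/n = 7.7 × 10^6 m/s
f = v/(2πr) = 4.0 × 10^16 Hz

4.0 × 10^16 Hz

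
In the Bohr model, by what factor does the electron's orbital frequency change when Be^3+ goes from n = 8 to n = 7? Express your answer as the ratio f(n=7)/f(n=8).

f ∝ Z^2 · n^-3; with Z fixed, f ∝ n^-3.
f(n=7)/f(n=8) = (7/8)^-3 = 512/343

512/343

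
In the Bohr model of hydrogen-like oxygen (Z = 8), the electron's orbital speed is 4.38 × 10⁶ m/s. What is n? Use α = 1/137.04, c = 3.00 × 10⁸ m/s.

4

v_n = Zαc/n ⇒ n = Zαc/v = 8 × 0.00730 × 3.00 × 10⁸ / 4.38 × 10⁶ ≈ 4.00
n = 4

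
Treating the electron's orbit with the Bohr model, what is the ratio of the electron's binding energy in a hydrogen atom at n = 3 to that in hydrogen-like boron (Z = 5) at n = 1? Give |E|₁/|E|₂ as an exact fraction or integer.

|E| ∝ Z^2 · n^-2
|E|₁/|E|₂ = (1/5)^2 · (3/1)^-2 = 1/225

1/225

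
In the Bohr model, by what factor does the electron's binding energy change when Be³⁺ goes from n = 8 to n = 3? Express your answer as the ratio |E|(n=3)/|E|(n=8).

|E| ∝ Z^2 · n^-2; with Z fixed, |E| ∝ n^-2.
|E|(n=3)/|E|(n=8) = (3/8)^-2 = 64/9

64/9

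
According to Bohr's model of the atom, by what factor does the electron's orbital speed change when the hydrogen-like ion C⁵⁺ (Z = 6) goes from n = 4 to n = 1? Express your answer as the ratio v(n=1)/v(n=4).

v ∝ Z^1 · n^-1; with Z fixed, v ∝ n^-1.
v(n=1)/v(n=4) = (1/4)^-1 = 4

4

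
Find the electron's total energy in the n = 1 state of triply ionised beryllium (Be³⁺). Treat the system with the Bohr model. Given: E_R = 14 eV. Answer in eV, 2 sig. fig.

E_n = −E_R·Z²/n² = −14 × 4²/1² = -220 eV

-220 eV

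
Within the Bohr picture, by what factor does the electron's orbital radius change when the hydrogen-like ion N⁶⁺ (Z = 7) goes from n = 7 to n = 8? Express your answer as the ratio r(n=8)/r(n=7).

r ∝ Z^-1 · n^2; with Z fixed, r ∝ n^2.
r(n=8)/r(n=7) = (8/7)^2 = 64/49

64/49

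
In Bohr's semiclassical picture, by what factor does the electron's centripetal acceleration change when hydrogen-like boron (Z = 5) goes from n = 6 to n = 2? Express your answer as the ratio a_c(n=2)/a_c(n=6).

a_c ∝ Z^3 · n^-4; with Z fixed, a_c ∝ n^-4.
a_c(n=2)/a_c(n=6) = (2/6)^-4 = 81

81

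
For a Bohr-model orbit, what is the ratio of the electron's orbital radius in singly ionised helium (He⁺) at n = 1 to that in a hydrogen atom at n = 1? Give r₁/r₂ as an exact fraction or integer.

r ∝ Z^-1 · n^2
r₁/r₂ = (2/1)^-1 · (1/1)^2 = 1/2

1/2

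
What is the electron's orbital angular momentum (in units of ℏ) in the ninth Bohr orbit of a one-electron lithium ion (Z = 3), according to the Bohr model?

L_n = nℏ, so L/ℏ = n = 9.

9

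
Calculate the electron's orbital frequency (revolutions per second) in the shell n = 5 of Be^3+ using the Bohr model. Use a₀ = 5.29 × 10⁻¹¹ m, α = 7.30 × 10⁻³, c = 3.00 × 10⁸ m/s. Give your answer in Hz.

r = n²a₀/Z = 3.31 × 10⁻¹⁰ m, v = Zαc/n = 1.75 × 10⁶ m/s
f = v/(2πr) = 8.43 × 10¹⁴ Hz

8.43 × 10¹⁴ Hz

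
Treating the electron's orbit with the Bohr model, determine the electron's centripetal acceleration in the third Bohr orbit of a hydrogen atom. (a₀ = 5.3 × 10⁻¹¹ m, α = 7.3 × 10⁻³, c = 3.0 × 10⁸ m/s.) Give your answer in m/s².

1.1 × 10²¹ m/s²

r = n²a₀/Z = 4.8 × 10⁻¹⁰ m, v = Zαc/n = 7.3 × 10⁵ m/s
a = v²/r = (7.3 × 10⁵)² / 4.8 × 10⁻¹⁰ = 1.1 × 10²¹ m/s²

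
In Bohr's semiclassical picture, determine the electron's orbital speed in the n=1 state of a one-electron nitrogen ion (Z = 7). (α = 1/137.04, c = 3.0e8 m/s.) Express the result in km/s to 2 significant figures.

1.5e4 km/s

v_n = Zαc/n = 7 × 0.0073 × 3.0e8 / 1
    = 1.5e4 km/s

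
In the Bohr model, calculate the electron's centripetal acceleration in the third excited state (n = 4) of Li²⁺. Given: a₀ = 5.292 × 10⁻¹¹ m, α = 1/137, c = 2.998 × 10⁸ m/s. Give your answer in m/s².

r = n²a₀/Z = 2.822 × 10⁻¹⁰ m, v = Zαc/n = 1.641 × 10⁶ m/s
a = v²/r = (1.641 × 10⁶)² / 2.822 × 10⁻¹⁰ = 9.544 × 10²¹ m/s²

9.544 × 10²¹ m/s²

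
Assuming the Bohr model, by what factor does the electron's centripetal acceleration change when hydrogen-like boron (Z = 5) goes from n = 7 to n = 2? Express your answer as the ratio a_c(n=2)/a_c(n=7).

a_c ∝ Z^3 · n^-4; with Z fixed, a_c ∝ n^-4.
a_c(n=2)/a_c(n=7) = (2/7)^-4 = 2401/16

2401/16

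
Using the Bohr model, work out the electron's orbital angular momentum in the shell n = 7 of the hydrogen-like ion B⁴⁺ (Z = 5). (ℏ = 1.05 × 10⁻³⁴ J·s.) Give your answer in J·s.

L_n = nℏ = 7 × 1.05 × 10⁻³⁴ = 7.35 × 10⁻³⁴ J·s

7.35 × 10⁻³⁴ J·s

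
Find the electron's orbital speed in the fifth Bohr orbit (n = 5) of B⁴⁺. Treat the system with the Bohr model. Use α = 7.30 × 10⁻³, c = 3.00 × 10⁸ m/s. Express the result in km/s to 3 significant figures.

v_n = Zαc/n = 5 × 0.00730 × 3.00 × 10⁸ / 5
    = 2190 km/s

2190 km/s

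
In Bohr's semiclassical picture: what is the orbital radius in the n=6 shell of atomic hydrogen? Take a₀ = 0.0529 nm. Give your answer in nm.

r_n = n²a₀/Z = 6² × 0.0529 / 1
    = 36 × 0.0529 / 1 = 1.90 nm

1.90 nm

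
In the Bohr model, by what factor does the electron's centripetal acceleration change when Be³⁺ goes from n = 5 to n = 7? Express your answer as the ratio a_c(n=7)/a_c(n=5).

625/2401

a_c ∝ Z^3 · n^-4; with Z fixed, a_c ∝ n^-4.
a_c(n=7)/a_c(n=5) = (7/5)^-4 = 625/2401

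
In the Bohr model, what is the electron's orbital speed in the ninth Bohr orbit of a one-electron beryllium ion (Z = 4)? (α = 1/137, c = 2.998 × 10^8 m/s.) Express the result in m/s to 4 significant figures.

v_n = Zαc/n = 4 × 0.007299 × 2.998 × 10^8 / 9
    = 9.726 × 10^5 m/s

9.726 × 10^5 m/s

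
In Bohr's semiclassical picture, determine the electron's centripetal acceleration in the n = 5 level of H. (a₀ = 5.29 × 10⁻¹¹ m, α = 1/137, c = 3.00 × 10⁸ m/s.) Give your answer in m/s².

1.45 × 10²⁰ m/s²

r = n²a₀/Z = 1.32 × 10⁻⁹ m, v = Zαc/n = 4.38 × 10⁵ m/s
a = v²/r = (4.38 × 10⁵)² / 1.32 × 10⁻⁹ = 1.45 × 10²⁰ m/s²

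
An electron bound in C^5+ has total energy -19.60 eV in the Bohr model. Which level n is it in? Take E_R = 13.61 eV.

E_n = −E_R Z²/n² ⇒ n² = E_R Z²/(−E_n) = 13.61 × 6² / 19.60 ≈ 25.00
n = 5

5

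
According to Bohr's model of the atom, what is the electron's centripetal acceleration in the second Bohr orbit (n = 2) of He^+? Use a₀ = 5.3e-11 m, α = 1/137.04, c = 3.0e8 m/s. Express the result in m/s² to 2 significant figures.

r = n²a₀/Z = 1.1e-10 m, v = Zαc/n = 2.2e6 m/s
a = v²/r = (2.2e6)² / 1.1e-10 = 4.5e22 m/s²

4.5e22 m/s²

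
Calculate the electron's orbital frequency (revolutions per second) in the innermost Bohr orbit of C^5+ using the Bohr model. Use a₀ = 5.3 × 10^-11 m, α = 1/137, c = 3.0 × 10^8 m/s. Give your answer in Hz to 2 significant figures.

2.4 × 10^17 Hz

r = n²a₀/Z = 8.8 × 10^-12 m, v = Zαc/n = 1.3 × 10^7 m/s
f = v/(2πr) = 2.4 × 10^17 Hz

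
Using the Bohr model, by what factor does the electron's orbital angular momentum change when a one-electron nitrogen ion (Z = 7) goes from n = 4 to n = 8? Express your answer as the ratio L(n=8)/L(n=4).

2

L = nℏ depends only on n, so L ∝ n.
L(n=8)/L(n=4) = (8/4)^1 = 2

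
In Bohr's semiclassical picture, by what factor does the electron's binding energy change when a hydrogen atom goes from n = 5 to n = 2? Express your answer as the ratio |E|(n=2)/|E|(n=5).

25/4

|E| ∝ Z^2 · n^-2; with Z fixed, |E| ∝ n^-2.
|E|(n=2)/|E|(n=5) = (2/5)^-2 = 25/4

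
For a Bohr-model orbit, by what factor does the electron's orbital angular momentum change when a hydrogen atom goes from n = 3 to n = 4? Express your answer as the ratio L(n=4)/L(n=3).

L = nℏ depends only on n, so L ∝ n.
L(n=4)/L(n=3) = (4/3)^1 = 4/3

4/3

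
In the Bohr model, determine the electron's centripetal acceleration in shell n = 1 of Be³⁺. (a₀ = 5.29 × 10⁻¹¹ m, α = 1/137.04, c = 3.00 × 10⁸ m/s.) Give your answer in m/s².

r = n²a₀/Z = 1.32 × 10⁻¹¹ m, v = Zαc/n = 8.76 × 10⁶ m/s
a = v²/r = (8.76 × 10⁶)² / 1.32 × 10⁻¹¹ = 5.80 × 10²⁴ m/s²

5.80 × 10²⁴ m/s²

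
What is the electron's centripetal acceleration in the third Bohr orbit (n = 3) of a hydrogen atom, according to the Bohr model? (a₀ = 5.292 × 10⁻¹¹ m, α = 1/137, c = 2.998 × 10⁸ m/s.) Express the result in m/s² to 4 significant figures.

1.117 × 10²¹ m/s²

r = n²a₀/Z = 4.763 × 10⁻¹⁰ m, v = Zαc/n = 7.294 × 10⁵ m/s
a = v²/r = (7.294 × 10⁵)² / 4.763 × 10⁻¹⁰ = 1.117 × 10²¹ m/s²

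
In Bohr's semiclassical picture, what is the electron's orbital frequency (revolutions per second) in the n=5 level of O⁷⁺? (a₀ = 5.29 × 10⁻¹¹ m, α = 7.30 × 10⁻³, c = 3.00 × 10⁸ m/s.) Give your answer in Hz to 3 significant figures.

3.37 × 10¹⁵ Hz

r = n²a₀/Z = 1.65 × 10⁻¹⁰ m, v = Zαc/n = 3.50 × 10⁶ m/s
f = v/(2πr) = 3.37 × 10¹⁵ Hz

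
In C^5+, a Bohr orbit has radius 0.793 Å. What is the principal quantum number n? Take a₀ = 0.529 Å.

3

r_n = n²a₀/Z ⇒ n² = rZ/a₀ = 0.793 × 6 / 0.529 ≈ 8.99
n = 3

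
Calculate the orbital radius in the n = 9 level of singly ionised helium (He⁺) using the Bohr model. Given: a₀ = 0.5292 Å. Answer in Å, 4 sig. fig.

r_n = n²a₀/Z = 9² × 0.5292 / 2
    = 81 × 0.5292 / 2 = 21.43 Å

21.43 Å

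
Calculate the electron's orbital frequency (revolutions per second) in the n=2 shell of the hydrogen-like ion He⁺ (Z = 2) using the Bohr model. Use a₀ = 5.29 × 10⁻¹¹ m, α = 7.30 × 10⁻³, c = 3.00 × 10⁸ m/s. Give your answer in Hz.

r = n²a₀/Z = 1.06 × 10⁻¹⁰ m, v = Zαc/n = 2.19 × 10⁶ m/s
f = v/(2πr) = 3.29 × 10¹⁵ Hz

3.29 × 10¹⁵ Hz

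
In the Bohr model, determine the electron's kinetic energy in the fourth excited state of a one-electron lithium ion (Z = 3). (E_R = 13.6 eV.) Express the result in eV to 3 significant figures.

4.90 eV

For a Coulomb orbit the virial theorem gives K = −E_n.
E_n = −E_R·Z²/n², so K = E_R·Z²/n² = 13.6 × 3²/5² = 4.90 eV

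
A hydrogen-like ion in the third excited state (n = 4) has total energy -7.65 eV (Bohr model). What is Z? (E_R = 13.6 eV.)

E_n = −E_R Z²/n² ⇒ Z² = −E_n n²/E_R = 7.65 × 4² / 13.6 ≈ 9.00
Z = 3

3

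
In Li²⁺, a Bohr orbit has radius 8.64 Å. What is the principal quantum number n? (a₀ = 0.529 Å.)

r_n = n²a₀/Z ⇒ n² = rZ/a₀ = 8.64 × 3 / 0.529 ≈ 49.00
n = 7

7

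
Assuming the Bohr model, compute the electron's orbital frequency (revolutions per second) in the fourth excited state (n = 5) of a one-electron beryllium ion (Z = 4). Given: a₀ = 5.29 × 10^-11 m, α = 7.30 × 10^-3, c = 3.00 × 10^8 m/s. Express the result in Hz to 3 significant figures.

8.43 × 10^14 Hz

r = n²a₀/Z = 3.31 × 10^-10 m, v = Zαc/n = 1.75 × 10^6 m/s
f = v/(2πr) = 8.43 × 10^14 Hz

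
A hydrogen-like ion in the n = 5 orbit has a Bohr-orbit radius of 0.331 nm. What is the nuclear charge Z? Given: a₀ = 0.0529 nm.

r_n = n²a₀/Z ⇒ Z = n²a₀/r = 5² × 0.0529 / 0.331 ≈ 4.00
Z = 4

4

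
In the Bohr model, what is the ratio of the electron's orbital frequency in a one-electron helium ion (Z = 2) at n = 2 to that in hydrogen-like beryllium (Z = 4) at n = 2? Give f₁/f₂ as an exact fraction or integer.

1/4

f ∝ Z^2 · n^-3
f₁/f₂ = (2/4)^2 · (2/2)^-3 = 1/4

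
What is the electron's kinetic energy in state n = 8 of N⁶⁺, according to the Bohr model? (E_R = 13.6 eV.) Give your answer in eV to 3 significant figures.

For a Coulomb orbit the virial theorem gives K = −E_n.
E_n = −E_R·Z²/n², so K = E_R·Z²/n² = 13.6 × 7²/8² = 10.4 eV

10.4 eV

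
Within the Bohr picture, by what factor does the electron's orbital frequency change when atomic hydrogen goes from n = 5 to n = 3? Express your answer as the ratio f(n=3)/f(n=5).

f ∝ Z^2 · n^-3; with Z fixed, f ∝ n^-3.
f(n=3)/f(n=5) = (3/5)^-3 = 125/27

125/27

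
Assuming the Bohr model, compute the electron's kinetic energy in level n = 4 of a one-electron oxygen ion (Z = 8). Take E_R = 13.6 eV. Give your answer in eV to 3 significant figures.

For a Coulomb orbit the virial theorem gives K = −E_n.
E_n = −E_R·Z²/n², so K = E_R·Z²/n² = 13.6 × 8²/4² = 54.4 eV

54.4 eV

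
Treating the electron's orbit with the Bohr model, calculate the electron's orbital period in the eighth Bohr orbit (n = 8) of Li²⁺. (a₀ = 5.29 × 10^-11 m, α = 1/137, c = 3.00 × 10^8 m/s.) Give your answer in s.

r = n²a₀/Z = 8²·5.29 × 10^-11/3 = 1.13 × 10^-9 m
v = Zαc/n = 3·0.00730·3.00 × 10^8/8 = 8.21 × 10^5 m/s
T = 2πr/v = 8.63 × 10^-15 s

8.63 × 10^-15 s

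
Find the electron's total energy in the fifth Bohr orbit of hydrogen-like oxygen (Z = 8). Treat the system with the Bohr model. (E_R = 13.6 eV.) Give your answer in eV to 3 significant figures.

E_n = −E_R·Z²/n² = −13.6 × 8²/5² = -34.8 eV

-34.8 eV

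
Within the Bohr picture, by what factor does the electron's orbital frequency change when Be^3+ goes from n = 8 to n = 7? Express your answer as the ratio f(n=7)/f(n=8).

f ∝ Z^2 · n^-3; with Z fixed, f ∝ n^-3.
f(n=7)/f(n=8) = (7/8)^-3 = 512/343

512/343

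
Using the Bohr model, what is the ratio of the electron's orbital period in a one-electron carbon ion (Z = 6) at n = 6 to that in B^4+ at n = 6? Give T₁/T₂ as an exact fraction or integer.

T ∝ Z^-2 · n^3
T₁/T₂ = (6/5)^-2 · (6/6)^3 = 25/36

25/36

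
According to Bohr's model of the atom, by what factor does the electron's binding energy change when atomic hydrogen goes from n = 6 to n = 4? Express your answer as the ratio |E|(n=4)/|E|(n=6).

|E| ∝ Z^2 · n^-2; with Z fixed, |E| ∝ n^-2.
|E|(n=4)/|E|(n=6) = (4/6)^-2 = 9/4

9/4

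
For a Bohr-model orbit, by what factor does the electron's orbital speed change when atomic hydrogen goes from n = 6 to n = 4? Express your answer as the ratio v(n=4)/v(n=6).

v ∝ Z^1 · n^-1; with Z fixed, v ∝ n^-1.
v(n=4)/v(n=6) = (4/6)^-1 = 3/2

3/2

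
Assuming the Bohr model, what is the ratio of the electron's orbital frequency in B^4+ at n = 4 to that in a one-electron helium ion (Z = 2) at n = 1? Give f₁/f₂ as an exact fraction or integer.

25/256

f ∝ Z^2 · n^-3
f₁/f₂ = (5/2)^2 · (4/1)^-3 = 25/256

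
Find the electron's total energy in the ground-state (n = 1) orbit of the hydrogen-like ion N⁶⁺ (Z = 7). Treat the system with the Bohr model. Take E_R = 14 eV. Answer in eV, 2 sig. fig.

E_n = −E_R·Z²/n² = −14 × 7²/1² = -690 eV

-690 eV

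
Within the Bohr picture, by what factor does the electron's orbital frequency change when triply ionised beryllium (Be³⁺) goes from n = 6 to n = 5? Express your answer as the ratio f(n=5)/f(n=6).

f ∝ Z^2 · n^-3; with Z fixed, f ∝ n^-3.
f(n=5)/f(n=6) = (5/6)^-3 = 216/125

216/125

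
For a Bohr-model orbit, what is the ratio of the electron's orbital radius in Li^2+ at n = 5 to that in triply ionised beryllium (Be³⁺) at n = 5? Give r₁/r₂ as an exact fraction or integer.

r ∝ Z^-1 · n^2
r₁/r₂ = (3/4)^-1 · (5/5)^2 = 4/3

4/3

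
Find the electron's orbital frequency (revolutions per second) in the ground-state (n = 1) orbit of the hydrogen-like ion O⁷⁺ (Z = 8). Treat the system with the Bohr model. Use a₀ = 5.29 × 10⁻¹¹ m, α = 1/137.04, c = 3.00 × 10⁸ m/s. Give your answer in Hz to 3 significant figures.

4.22 × 10¹⁷ Hz

r = n²a₀/Z = 6.61 × 10⁻¹² m, v = Zαc/n = 1.75 × 10⁷ m/s
f = v/(2πr) = 4.22 × 10¹⁷ Hz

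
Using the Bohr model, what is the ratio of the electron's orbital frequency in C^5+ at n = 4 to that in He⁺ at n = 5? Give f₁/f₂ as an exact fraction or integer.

1125/64

f ∝ Z^2 · n^-3
f₁/f₂ = (6/2)^2 · (4/5)^-3 = 1125/64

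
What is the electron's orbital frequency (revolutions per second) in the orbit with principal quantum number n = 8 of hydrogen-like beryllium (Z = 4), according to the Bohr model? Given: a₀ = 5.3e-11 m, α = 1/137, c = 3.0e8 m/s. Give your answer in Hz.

r = n²a₀/Z = 8.5e-10 m, v = Zαc/n = 1.1e6 m/s
f = v/(2πr) = 2.1e14 Hz

2.1e14 Hz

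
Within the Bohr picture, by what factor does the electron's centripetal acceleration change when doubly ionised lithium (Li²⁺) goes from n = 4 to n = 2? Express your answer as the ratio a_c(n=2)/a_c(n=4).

a_c ∝ Z^3 · n^-4; with Z fixed, a_c ∝ n^-4.
a_c(n=2)/a_c(n=4) = (2/4)^-4 = 16

16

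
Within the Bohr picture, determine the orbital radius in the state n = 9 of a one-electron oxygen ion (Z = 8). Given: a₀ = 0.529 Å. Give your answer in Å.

5.36 Å

r_n = n²a₀/Z = 9² × 0.529 / 8
    = 81 × 0.529 / 8 = 5.36 Å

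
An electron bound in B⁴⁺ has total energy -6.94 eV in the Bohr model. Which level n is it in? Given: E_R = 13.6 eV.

E_n = −E_R Z²/n² ⇒ n² = E_R Z²/(−E_n) = 13.6 × 5² / 6.94 ≈ 48.99
n = 7

7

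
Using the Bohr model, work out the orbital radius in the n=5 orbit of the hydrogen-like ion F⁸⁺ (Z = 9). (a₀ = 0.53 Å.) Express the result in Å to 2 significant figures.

r_n = n²a₀/Z = 5² × 0.53 / 9
    = 25 × 0.53 / 9 = 1.5 Å

1.5 Å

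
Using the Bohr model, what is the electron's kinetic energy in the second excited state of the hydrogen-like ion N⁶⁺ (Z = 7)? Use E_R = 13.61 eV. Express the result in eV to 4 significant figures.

74.10 eV

For a Coulomb orbit the virial theorem gives K = −E_n.
E_n = −E_R·Z²/n², so K = E_R·Z²/n² = 13.61 × 7²/3² = 74.10 eV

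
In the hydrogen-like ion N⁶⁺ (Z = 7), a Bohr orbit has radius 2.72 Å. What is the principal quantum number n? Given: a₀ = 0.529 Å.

r_n = n²a₀/Z ⇒ n² = rZ/a₀ = 2.72 × 7 / 0.529 ≈ 35.99
n = 6

6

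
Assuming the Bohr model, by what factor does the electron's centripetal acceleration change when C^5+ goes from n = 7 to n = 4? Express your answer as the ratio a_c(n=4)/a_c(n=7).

a_c ∝ Z^3 · n^-4; with Z fixed, a_c ∝ n^-4.
a_c(n=4)/a_c(n=7) = (4/7)^-4 = 2401/256

2401/256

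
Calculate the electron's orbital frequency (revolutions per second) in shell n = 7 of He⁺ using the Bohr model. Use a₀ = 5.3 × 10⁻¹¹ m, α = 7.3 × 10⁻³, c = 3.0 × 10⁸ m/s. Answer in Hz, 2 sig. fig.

7.7 × 10¹³ Hz

r = n²a₀/Z = 1.3 × 10⁻⁹ m, v = Zαc/n = 6.3 × 10⁵ m/s
f = v/(2πr) = 7.7 × 10¹³ Hz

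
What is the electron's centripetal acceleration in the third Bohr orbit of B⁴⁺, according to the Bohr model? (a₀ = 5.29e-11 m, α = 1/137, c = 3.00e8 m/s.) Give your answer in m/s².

r = n²a₀/Z = 9.52e-11 m, v = Zαc/n = 3.65e6 m/s
a = v²/r = (3.65e6)² / 9.52e-11 = 1.40e23 m/s²

1.40e23 m/s²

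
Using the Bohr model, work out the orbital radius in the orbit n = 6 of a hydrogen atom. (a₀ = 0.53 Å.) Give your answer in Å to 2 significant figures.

19 Å

r_n = n²a₀/Z = 6² × 0.53 / 1
    = 36 × 0.53 / 1 = 19 Å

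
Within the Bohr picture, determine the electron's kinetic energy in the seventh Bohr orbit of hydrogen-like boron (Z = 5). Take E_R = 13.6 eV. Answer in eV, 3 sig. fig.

For a Coulomb orbit the virial theorem gives K = −E_n.
E_n = −E_R·Z²/n², so K = E_R·Z²/n² = 13.6 × 5²/7² = 6.94 eV

6.94 eV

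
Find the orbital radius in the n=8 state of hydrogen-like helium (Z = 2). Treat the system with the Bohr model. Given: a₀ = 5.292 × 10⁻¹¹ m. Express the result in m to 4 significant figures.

1.693 × 10⁻⁹ m

r_n = n²a₀/Z = 8² × 5.292 × 10⁻¹¹ / 2
    = 64 × 5.292 × 10⁻¹¹ / 2 = 1.693 × 10⁻⁹ m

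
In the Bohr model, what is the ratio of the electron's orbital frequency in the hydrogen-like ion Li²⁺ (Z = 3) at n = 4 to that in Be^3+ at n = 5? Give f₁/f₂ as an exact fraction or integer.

f ∝ Z^2 · n^-3
f₁/f₂ = (3/4)^2 · (4/5)^-3 = 1125/1024

1125/1024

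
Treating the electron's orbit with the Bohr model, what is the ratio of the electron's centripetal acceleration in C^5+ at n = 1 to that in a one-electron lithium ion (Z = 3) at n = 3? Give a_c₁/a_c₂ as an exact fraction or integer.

648

a_c ∝ Z^3 · n^-4
a_c₁/a_c₂ = (6/3)^3 · (1/3)^-4 = 648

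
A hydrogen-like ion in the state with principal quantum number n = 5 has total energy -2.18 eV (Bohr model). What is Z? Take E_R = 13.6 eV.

E_n = −E_R Z²/n² ⇒ Z² = −E_n n²/E_R = 2.18 × 5² / 13.6 ≈ 4.01
Z = 2

2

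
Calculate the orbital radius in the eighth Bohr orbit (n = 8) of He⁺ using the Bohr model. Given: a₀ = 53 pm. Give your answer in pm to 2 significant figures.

r_n = n²a₀/Z = 8² × 53 / 2
    = 64 × 53 / 2 = 1700 pm

1700 pm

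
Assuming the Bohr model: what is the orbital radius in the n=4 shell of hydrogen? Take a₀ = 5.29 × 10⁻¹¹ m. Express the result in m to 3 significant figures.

8.46 × 10⁻¹⁰ m

r_n = n²a₀/Z = 4² × 5.29 × 10⁻¹¹ / 1
    = 16 × 5.29 × 10⁻¹¹ / 1 = 8.46 × 10⁻¹⁰ m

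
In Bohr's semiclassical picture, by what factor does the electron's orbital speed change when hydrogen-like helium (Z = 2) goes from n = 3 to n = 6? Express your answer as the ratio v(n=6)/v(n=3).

1/2

v ∝ Z^1 · n^-1; with Z fixed, v ∝ n^-1.
v(n=6)/v(n=3) = (6/3)^-1 = 1/2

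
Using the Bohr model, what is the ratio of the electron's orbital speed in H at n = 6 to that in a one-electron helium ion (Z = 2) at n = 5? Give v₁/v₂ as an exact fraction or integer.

v ∝ Z^1 · n^-1
v₁/v₂ = (1/2)^1 · (6/5)^-1 = 5/12

5/12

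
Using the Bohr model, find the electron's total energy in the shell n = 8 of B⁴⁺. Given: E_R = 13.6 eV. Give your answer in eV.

-5.31 eV

E_n = −E_R·Z²/n² = −13.6 × 5²/8² = -5.31 eV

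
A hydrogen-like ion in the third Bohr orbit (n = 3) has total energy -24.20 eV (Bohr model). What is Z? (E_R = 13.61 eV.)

E_n = −E_R Z²/n² ⇒ Z² = −E_n n²/E_R = 24.20 × 3² / 13.61 ≈ 16.00
Z = 4

4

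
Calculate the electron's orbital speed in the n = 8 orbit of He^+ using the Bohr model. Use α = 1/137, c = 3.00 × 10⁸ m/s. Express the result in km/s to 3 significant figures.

v_n = Zαc/n = 2 × 0.00730 × 3.00 × 10⁸ / 8
    = 547 km/s

547 km/s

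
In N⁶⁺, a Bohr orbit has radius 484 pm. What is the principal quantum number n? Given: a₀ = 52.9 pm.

r_n = n²a₀/Z ⇒ n² = rZ/a₀ = 484 × 7 / 52.9 ≈ 64.05
n = 8

8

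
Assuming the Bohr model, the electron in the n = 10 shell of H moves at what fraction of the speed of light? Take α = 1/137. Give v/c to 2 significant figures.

v_n = Zαc/n, so v/c = Zα/n = 1 × 0.0073 / 10 = 0.00073

0.00073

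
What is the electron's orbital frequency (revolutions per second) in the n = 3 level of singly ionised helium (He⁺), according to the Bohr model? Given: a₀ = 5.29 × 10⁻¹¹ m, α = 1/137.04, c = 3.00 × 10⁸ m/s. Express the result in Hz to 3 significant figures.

9.76 × 10¹⁴ Hz

r = n²a₀/Z = 2.38 × 10⁻¹⁰ m, v = Zαc/n = 1.46 × 10⁶ m/s
f = v/(2πr) = 9.76 × 10¹⁴ Hz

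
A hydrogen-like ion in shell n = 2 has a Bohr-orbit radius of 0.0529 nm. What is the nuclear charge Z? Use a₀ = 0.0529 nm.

4

r_n = n²a₀/Z ⇒ Z = n²a₀/r = 2² × 0.0529 / 0.0529 ≈ 4.00
Z = 4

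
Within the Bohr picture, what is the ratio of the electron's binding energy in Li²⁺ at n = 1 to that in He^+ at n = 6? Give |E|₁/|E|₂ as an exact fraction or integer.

81

|E| ∝ Z^2 · n^-2
|E|₁/|E|₂ = (3/2)^2 · (1/6)^-2 = 81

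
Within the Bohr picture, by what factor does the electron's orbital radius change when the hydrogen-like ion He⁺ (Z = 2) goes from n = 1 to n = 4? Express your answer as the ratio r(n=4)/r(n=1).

r ∝ Z^-1 · n^2; with Z fixed, r ∝ n^2.
r(n=4)/r(n=1) = (4/1)^2 = 16

16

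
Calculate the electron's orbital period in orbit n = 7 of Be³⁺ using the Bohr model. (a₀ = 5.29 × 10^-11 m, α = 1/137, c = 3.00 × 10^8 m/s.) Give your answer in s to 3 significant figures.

3.25 × 10^-15 s

r = n²a₀/Z = 7²·5.29 × 10^-11/4 = 6.48 × 10^-10 m
v = Zαc/n = 4·0.00730·3.00 × 10^8/7 = 1.25 × 10^6 m/s
T = 2πr/v = 3.25 × 10^-15 s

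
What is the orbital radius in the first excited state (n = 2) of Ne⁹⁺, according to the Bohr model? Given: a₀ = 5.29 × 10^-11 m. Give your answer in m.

2.12 × 10^-11 m

r_n = n²a₀/Z = 2² × 5.29 × 10^-11 / 10
    = 4 × 5.29 × 10^-11 / 10 = 2.12 × 10^-11 m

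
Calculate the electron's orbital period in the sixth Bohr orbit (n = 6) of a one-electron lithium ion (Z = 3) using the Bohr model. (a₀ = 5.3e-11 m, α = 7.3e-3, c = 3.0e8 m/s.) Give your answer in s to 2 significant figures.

r = n²a₀/Z = 6²·5.3e-11/3 = 6.4e-10 m
v = Zαc/n = 3·0.0073·3.0e8/6 = 1.1e6 m/s
T = 2πr/v = 3.6e-15 s

3.6e-15 s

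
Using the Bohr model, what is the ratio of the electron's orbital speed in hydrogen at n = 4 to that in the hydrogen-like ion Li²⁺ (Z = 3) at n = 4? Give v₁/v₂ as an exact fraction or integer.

1/3

v ∝ Z^1 · n^-1
v₁/v₂ = (1/3)^1 · (4/4)^-1 = 1/3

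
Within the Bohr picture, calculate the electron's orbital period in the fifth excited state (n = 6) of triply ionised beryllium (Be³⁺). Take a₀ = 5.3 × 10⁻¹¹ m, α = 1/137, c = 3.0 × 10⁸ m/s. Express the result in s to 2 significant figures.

r = n²a₀/Z = 6²·5.3 × 10⁻¹¹/4 = 4.8 × 10⁻¹⁰ m
v = Zαc/n = 4·0.0073·3.0 × 10⁸/6 = 1.5 × 10⁶ m/s
T = 2πr/v = 2.1 × 10⁻¹⁵ s

2.1 × 10⁻¹⁵ s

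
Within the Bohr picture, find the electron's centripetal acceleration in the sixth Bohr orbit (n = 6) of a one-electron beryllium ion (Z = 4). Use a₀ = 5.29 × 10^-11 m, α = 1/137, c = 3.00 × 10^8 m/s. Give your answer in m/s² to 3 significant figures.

r = n²a₀/Z = 4.76 × 10^-10 m, v = Zαc/n = 1.46 × 10^6 m/s
a = v²/r = (1.46 × 10^6)² / 4.76 × 10^-10 = 4.48 × 10^21 m/s²

4.48 × 10^21 m/s²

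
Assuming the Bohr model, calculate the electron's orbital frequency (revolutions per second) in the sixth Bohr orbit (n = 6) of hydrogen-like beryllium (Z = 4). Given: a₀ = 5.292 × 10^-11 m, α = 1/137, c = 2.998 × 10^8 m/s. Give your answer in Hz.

r = n²a₀/Z = 4.763 × 10^-10 m, v = Zαc/n = 1.459 × 10^6 m/s
f = v/(2πr) = 4.875 × 10^14 Hz

4.875 × 10^14 Hz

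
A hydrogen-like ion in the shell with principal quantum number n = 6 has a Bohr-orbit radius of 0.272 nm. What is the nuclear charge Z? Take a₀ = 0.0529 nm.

7

r_n = n²a₀/Z ⇒ Z = n²a₀/r = 6² × 0.0529 / 0.272 ≈ 7.00
Z = 7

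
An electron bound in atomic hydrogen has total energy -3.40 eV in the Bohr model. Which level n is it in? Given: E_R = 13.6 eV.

E_n = −E_R Z²/n² ⇒ n² = E_R Z²/(−E_n) = 13.6 × 1² / 3.40 ≈ 4.00
n = 2

2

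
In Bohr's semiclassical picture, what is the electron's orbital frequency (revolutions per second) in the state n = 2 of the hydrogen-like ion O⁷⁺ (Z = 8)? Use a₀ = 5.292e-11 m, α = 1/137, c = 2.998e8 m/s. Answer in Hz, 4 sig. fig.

r = n²a₀/Z = 2.646e-11 m, v = Zαc/n = 8.753e6 m/s
f = v/(2πr) = 5.265e16 Hz

5.265e16 Hz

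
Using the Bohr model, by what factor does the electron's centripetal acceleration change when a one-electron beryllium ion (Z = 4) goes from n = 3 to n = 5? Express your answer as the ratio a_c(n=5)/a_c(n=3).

a_c ∝ Z^3 · n^-4; with Z fixed, a_c ∝ n^-4.
a_c(n=5)/a_c(n=3) = (5/3)^-4 = 81/625

81/625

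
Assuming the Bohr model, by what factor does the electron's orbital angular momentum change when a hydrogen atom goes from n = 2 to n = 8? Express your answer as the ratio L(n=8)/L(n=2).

4

L = nℏ depends only on n, so L ∝ n.
L(n=8)/L(n=2) = (8/2)^1 = 4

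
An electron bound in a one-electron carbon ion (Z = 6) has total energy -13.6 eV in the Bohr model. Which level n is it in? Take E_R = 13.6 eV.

6

E_n = −E_R Z²/n² ⇒ n² = E_R Z²/(−E_n) = 13.6 × 6² / 13.6 ≈ 36.00
n = 6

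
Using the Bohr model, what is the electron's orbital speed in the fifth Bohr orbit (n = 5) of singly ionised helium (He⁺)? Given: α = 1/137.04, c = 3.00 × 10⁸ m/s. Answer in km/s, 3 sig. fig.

876 km/s

v_n = Zαc/n = 2 × 0.00730 × 3.00 × 10⁸ / 5
    = 876 km/s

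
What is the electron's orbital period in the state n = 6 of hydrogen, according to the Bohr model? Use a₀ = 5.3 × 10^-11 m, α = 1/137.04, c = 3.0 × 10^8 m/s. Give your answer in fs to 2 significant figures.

33 fs

r = n²a₀/Z = 6²·5.3 × 10^-11/1 = 1.9 × 10^-9 m
v = Zαc/n = 1·0.0073·3.0 × 10^8/6 = 3.6 × 10^5 m/s
T = 2πr/v = 3.3 × 10^-14 s = 33 fs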